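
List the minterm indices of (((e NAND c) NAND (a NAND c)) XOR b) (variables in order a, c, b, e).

Σm(2, 3, 5, 6, 10, 11, 12, 13) = (NOT a AND NOT c AND b AND NOT e) OR (NOT a AND NOT c AND b AND e) OR (NOT a AND c AND NOT b AND e) OR (NOT a AND c AND b AND NOT e) OR (a AND NOT c AND b AND NOT e) OR (a AND NOT c AND b AND e) OR (a AND c AND NOT b AND NOT e) OR (a AND c AND NOT b AND e)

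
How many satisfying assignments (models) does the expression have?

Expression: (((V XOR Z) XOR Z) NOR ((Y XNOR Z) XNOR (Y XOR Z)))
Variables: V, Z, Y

Satisfying assignments: (0,0,0), (0,0,1), (0,1,0), (0,1,1)
Count: 4 out of 8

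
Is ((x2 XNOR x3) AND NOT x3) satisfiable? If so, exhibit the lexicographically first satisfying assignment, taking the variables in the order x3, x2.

x3=0, x2=0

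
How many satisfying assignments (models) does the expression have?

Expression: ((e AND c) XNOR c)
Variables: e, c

Satisfying assignments: (0,0), (1,0), (1,1)
Count: 3 out of 4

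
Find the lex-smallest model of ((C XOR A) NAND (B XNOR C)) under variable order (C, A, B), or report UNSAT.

C=0, A=0, B=0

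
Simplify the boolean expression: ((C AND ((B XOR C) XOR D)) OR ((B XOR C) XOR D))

By absorption (E OR (E AND v) = E):
= ((B XOR C) XOR D)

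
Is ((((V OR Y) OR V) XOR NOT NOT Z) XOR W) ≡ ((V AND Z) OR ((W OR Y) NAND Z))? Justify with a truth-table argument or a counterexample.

No. Counterexample: with V=0, Y=0, Z=0, W=0, Expression 1 = 0 but Expression 2 = 1.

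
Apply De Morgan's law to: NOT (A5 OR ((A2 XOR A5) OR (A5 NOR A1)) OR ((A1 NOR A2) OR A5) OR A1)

NOT A5 AND NOT ((A2 XOR A5) OR (A5 NOR A1)) AND NOT ((A1 NOR A2) OR A5) AND NOT A1
De Morgan's: NOT(OR of terms) = AND of negations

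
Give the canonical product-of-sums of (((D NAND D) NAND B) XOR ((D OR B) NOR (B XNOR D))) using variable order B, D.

ΠM(2) = (NOT B OR D)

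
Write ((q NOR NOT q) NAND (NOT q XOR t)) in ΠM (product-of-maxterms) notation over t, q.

ΠM() = TRUE (no maxterms)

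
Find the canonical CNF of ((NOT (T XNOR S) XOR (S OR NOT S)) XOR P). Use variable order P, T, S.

(P OR T OR NOT S) AND (P OR NOT T OR S) AND (NOT P OR T OR S) AND (NOT P OR NOT T OR NOT S)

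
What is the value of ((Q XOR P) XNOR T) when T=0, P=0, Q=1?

Substituting: ((1 XOR 0) XNOR 0)
= 0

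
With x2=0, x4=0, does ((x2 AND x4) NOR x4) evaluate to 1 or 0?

Substituting: ((0 AND 0) NOR 0)
= 1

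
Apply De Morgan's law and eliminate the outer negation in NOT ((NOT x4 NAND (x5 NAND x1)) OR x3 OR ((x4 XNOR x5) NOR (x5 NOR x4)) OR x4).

NOT (NOT x4 NAND (x5 NAND x1)) AND NOT x3 AND NOT ((x4 XNOR x5) NOR (x5 NOR x4)) AND NOT x4
De Morgan's: NOT(OR of terms) = AND of negations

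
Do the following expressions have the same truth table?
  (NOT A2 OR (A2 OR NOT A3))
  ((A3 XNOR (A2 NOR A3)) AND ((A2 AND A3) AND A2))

No. Counterexample: with A2=0, A3=0, Expression 1 = 1 but Expression 2 = 0.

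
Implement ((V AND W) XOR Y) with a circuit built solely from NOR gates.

((((((V NOR V) NOR (W NOR W)) NOR Y) NOR (((V NOR V) NOR (W NOR W)) NOR Y)) NOR ((((V NOR V) NOR (W NOR W)) NOR Y) NOR (((V NOR V) NOR (W NOR W)) NOR Y))) NOR ((((((V NOR V) NOR (W NOR W)) NOR ((V NOR V) NOR (W NOR W))) NOR (Y NOR Y)) NOR ((((V NOR V) NOR (W NOR W)) NOR ((V NOR V) NOR (W NOR W))) NOR (Y NOR Y))) NOR (((((V NOR V) NOR (W NOR W)) NOR ((V NOR V) NOR (W NOR W))) NOR (Y NOR Y)) NOR ((((V NOR V) NOR (W NOR W)) NOR ((V NOR V) NOR (W NOR W))) NOR (Y NOR Y)))))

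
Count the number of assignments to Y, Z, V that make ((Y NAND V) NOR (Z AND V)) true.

Satisfying assignments: (1,0,1)
Count: 1 out of 8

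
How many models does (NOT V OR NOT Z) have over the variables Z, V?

Satisfying assignments: (0,0), (0,1), (1,0)
Count: 3 out of 4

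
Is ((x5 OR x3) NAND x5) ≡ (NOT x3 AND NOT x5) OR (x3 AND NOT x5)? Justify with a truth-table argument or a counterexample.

Yes, they are equivalent — the two output columns agree on all 4 assignments:
x3 | x5 | Expression 1 | Expression 2
-------------------------------------
0 | 0 | 1 | 1
0 | 1 | 0 | 0
1 | 0 | 1 | 1
1 | 1 | 0 | 0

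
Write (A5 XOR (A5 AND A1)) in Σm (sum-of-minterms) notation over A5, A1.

Σm(2) = (A5 AND NOT A1)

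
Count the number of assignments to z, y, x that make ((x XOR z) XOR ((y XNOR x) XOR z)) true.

Satisfying assignments: (0,0,0), (0,0,1), (1,0,0), (1,0,1)
Count: 4 out of 8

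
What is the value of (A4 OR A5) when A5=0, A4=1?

Substituting: (1 OR 0)
= 1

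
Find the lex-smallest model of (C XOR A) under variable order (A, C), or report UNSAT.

A=0, C=1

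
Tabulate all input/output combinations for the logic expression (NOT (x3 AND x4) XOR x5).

x5 | x3 | x4 | Output
---------------------
0 | 0 | 0 | 1
0 | 0 | 1 | 1
0 | 1 | 0 | 1
0 | 1 | 1 | 0
1 | 0 | 0 | 0
1 | 0 | 1 | 0
1 | 1 | 0 | 0
1 | 1 | 1 | 1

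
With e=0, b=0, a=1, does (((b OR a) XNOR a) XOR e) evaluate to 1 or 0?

Substituting: (((0 OR 1) XNOR 1) XOR 0)
= 1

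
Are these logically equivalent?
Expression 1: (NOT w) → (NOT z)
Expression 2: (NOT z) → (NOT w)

No, Converse is not equivalent to original (counterexample: z=0, w=1)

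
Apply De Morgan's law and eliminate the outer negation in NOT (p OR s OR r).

NOT p AND NOT s AND NOT r
De Morgan's: NOT(OR of terms) = AND of negations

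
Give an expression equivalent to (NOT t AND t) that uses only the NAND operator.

(((t NAND t) NAND t) NAND ((t NAND t) NAND t))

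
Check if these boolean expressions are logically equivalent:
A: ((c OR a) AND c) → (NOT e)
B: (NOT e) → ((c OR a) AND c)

No, Converse is not equivalent to original (counterexample: e=0, c=0, a=0)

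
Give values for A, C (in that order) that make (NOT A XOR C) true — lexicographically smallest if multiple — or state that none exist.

A=0, C=0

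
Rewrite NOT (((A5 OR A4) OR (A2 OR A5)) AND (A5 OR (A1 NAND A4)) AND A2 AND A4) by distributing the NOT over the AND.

NOT ((A5 OR A4) OR (A2 OR A5)) OR NOT (A5 OR (A1 NAND A4)) OR NOT A2 OR NOT A4
De Morgan's: NOT(AND of terms) = OR of negations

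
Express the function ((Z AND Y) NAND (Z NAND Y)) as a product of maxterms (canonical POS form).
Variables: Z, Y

ΠM() = TRUE (no maxterms)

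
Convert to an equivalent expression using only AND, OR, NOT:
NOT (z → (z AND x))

z AND NOT (z AND x)
(Negated implication: NOT(A → B) = A AND NOT B)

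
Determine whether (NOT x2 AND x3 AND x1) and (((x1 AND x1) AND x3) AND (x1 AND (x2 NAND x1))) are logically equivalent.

Yes, they are equivalent — the two output columns agree on all 8 assignments:
x2 | x3 | x1 | Expression 1 | Expression 2
------------------------------------------
0 | 0 | 0 | 0 | 0
0 | 0 | 1 | 0 | 0
0 | 1 | 0 | 0 | 0
0 | 1 | 1 | 1 | 1
1 | 0 | 0 | 0 | 0
1 | 0 | 1 | 0 | 0
1 | 1 | 0 | 0 | 0
1 | 1 | 1 | 0 | 0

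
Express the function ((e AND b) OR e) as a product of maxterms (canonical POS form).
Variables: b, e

ΠM(0, 2) = (b OR e) AND (NOT b OR e)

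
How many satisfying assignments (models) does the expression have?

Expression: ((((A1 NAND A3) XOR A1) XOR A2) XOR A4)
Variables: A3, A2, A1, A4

Satisfying assignments: (0,0,0,0), (0,0,1,1), (0,1,0,1), (0,1,1,0), (1,0,0,0), (1,0,1,0), (1,1,0,1), (1,1,1,1)
Count: 8 out of 16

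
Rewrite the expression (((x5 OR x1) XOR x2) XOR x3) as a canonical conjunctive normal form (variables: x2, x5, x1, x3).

(x2 OR x5 OR x1 OR x3) AND (x2 OR x5 OR NOT x1 OR NOT x3) AND (x2 OR NOT x5 OR x1 OR NOT x3) AND (x2 OR NOT x5 OR NOT x1 OR NOT x3) AND (NOT x2 OR x5 OR x1 OR NOT x3) AND (NOT x2 OR x5 OR NOT x1 OR x3) AND (NOT x2 OR NOT x5 OR x1 OR x3) AND (NOT x2 OR NOT x5 OR NOT x1 OR x3)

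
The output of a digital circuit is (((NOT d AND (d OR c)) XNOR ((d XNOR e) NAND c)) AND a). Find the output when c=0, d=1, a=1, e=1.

Substituting: (((NOT 1 AND (1 OR 0)) XNOR ((1 XNOR 1) NAND 0)) AND 1)
= 0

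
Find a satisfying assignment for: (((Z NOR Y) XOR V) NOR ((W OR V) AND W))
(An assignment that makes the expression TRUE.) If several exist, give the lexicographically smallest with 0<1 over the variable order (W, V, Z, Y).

W=0, V=0, Z=0, Y=1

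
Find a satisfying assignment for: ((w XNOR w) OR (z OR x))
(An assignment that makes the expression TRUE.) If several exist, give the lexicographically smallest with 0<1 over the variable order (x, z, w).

x=0, z=0, w=0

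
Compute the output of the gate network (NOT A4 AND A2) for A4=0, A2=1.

Substituting: (NOT 0 AND 1)
= 1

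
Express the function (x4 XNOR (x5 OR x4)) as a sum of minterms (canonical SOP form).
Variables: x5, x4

Σm(0, 1, 3) = (NOT x5 AND NOT x4) OR (NOT x5 AND x4) OR (x5 AND x4)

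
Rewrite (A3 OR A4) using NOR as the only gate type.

((A3 NOR A4) NOR (A3 NOR A4))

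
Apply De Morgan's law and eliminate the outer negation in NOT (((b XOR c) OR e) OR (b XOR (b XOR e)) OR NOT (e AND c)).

NOT ((b XOR c) OR e) AND NOT (b XOR (b XOR e)) AND (e AND c)
De Morgan's: NOT(OR of terms) = AND of negations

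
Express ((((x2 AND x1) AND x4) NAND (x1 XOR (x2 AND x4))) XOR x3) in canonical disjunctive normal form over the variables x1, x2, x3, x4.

(NOT x1 AND NOT x2 AND NOT x3 AND NOT x4) OR (NOT x1 AND NOT x2 AND NOT x3 AND x4) OR (NOT x1 AND x2 AND NOT x3 AND NOT x4) OR (NOT x1 AND x2 AND NOT x3 AND x4) OR (x1 AND NOT x2 AND NOT x3 AND NOT x4) OR (x1 AND NOT x2 AND NOT x3 AND x4) OR (x1 AND x2 AND NOT x3 AND NOT x4) OR (x1 AND x2 AND NOT x3 AND x4)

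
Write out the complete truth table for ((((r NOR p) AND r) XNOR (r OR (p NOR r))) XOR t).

t | r | p | Output
------------------
0 | 0 | 0 | 0
0 | 0 | 1 | 1
0 | 1 | 0 | 0
0 | 1 | 1 | 0
1 | 0 | 0 | 1
1 | 0 | 1 | 0
1 | 1 | 0 | 1
1 | 1 | 1 | 1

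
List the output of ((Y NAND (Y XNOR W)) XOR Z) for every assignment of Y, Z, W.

Y | Z | W | Output
------------------
0 | 0 | 0 | 1
0 | 0 | 1 | 1
0 | 1 | 0 | 0
0 | 1 | 1 | 0
1 | 0 | 0 | 1
1 | 0 | 1 | 0
1 | 1 | 0 | 0
1 | 1 | 1 | 1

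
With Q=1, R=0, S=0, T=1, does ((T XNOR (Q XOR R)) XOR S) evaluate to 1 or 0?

Substituting: ((1 XNOR (1 XOR 0)) XOR 0)
= 1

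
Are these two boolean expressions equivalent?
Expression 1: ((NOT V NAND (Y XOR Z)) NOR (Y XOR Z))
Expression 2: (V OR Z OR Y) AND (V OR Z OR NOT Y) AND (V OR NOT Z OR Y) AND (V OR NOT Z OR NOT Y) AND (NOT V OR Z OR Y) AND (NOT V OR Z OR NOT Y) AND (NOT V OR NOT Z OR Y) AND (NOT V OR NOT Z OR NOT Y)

Yes, they are equivalent — the two output columns agree on all 8 assignments:
V | Z | Y | Expression 1 | Expression 2
---------------------------------------
0 | 0 | 0 | 0 | 0
0 | 0 | 1 | 0 | 0
0 | 1 | 0 | 0 | 0
0 | 1 | 1 | 0 | 0
1 | 0 | 0 | 0 | 0
1 | 0 | 1 | 0 | 0
1 | 1 | 0 | 0 | 0
1 | 1 | 1 | 0 | 0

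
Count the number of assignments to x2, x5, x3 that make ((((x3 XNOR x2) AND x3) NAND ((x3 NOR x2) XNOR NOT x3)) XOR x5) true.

Satisfying assignments: (0,0,0), (0,0,1), (1,0,0), (1,1,1)
Count: 4 out of 8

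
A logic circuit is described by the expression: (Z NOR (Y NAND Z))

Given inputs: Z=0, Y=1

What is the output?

Substituting: (0 NOR (1 NAND 0))
= 0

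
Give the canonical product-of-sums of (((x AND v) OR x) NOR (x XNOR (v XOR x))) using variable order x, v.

ΠM(0, 2, 3) = (x OR v) AND (NOT x OR v) AND (NOT x OR NOT v)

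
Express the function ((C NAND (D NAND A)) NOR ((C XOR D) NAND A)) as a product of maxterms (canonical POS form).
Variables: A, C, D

ΠM(0, 1, 2, 3, 4, 5, 7) = (A OR C OR D) AND (A OR C OR NOT D) AND (A OR NOT C OR D) AND (A OR NOT C OR NOT D) AND (NOT A OR C OR D) AND (NOT A OR C OR NOT D) AND (NOT A OR NOT C OR NOT D)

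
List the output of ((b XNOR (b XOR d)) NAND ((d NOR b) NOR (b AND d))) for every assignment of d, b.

d | b | Output
--------------
0 | 0 | 1
0 | 1 | 0
1 | 0 | 1
1 | 1 | 1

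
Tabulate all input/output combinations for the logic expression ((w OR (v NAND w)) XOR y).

v | y | w | Output
------------------
0 | 0 | 0 | 1
0 | 0 | 1 | 1
0 | 1 | 0 | 0
0 | 1 | 1 | 0
1 | 0 | 0 | 1
1 | 0 | 1 | 1
1 | 1 | 0 | 0
1 | 1 | 1 | 0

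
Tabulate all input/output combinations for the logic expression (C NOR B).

B | C | Output
--------------
0 | 0 | 1
0 | 1 | 0
1 | 0 | 0
1 | 1 | 0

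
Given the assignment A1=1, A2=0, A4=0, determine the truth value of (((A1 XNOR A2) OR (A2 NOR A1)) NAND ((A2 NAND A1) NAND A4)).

Substituting: (((1 XNOR 0) OR (0 NOR 1)) NAND ((0 NAND 1) NAND 0))
= 1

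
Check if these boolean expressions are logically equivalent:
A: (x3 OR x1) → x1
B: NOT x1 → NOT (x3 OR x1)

Yes, Contrapositive is always equivalent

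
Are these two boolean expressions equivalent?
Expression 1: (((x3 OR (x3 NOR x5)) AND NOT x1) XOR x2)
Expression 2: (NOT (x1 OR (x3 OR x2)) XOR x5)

No. Counterexample: with x2=0, x3=0, x5=1, x1=1, Expression 1 = 0 but Expression 2 = 1.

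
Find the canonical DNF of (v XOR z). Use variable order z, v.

(NOT z AND v) OR (z AND NOT v)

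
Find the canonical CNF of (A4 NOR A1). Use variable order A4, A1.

(A4 OR NOT A1) AND (NOT A4 OR A1) AND (NOT A4 OR NOT A1)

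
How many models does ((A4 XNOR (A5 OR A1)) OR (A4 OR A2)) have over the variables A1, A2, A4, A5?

Satisfying assignments: (0,0,0,0), (0,0,1,0), (0,0,1,1), (0,1,0,0), (0,1,0,1), (0,1,1,0), (0,1,1,1), (1,0,1,0), (1,0,1,1), (1,1,0,0), (1,1,0,1), (1,1,1,0), (1,1,1,1)
Count: 13 out of 16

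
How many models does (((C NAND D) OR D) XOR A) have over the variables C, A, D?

Satisfying assignments: (0,0,0), (0,0,1), (1,0,0), (1,0,1)
Count: 4 out of 8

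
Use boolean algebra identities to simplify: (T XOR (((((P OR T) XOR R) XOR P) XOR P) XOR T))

By XOR self-cancellation ((E XOR v) XOR v = E) then XOR self-cancellation ((E XOR v) XOR v = E):
= ((P OR T) XOR R)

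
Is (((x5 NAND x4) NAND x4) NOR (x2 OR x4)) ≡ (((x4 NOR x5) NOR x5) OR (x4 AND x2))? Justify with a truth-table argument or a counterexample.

No. Counterexample: with x4=1, x5=0, x2=0, Expression 1 = 0 but Expression 2 = 1.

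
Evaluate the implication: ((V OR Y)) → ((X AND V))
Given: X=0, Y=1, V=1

Antecedent ((V OR Y)) = 1; consequent ((X AND V)) = 0.
1 → 0 = 0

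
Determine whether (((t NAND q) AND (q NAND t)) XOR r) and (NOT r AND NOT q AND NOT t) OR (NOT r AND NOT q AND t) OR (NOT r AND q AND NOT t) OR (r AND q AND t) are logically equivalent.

Yes, they are equivalent — the two output columns agree on all 8 assignments:
r | q | t | Expression 1 | Expression 2
---------------------------------------
0 | 0 | 0 | 1 | 1
0 | 0 | 1 | 1 | 1
0 | 1 | 0 | 1 | 1
0 | 1 | 1 | 0 | 0
1 | 0 | 0 | 0 | 0
1 | 0 | 1 | 0 | 0
1 | 1 | 0 | 0 | 0
1 | 1 | 1 | 1 | 1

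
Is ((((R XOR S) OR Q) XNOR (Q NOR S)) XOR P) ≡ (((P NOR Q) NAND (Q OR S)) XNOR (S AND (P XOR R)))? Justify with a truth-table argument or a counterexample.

No. Counterexample: with Q=0, S=0, P=0, R=1, Expression 1 = 1 but Expression 2 = 0.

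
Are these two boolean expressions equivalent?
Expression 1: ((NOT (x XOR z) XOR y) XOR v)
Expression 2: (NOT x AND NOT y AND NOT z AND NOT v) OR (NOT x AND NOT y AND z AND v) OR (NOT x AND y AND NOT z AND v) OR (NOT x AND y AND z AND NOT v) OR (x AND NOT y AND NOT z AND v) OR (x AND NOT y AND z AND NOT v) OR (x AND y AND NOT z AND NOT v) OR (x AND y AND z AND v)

Yes, they are equivalent — the two output columns agree on all 16 assignments:
x | y | z | v | Expression 1 | Expression 2
-------------------------------------------
0 | 0 | 0 | 0 | 1 | 1
0 | 0 | 0 | 1 | 0 | 0
0 | 0 | 1 | 0 | 0 | 0
0 | 0 | 1 | 1 | 1 | 1
0 | 1 | 0 | 0 | 0 | 0
0 | 1 | 0 | 1 | 1 | 1
0 | 1 | 1 | 0 | 1 | 1
0 | 1 | 1 | 1 | 0 | 0
1 | 0 | 0 | 0 | 0 | 0
1 | 0 | 0 | 1 | 1 | 1
1 | 0 | 1 | 0 | 1 | 1
1 | 0 | 1 | 1 | 0 | 0
1 | 1 | 0 | 0 | 1 | 1
1 | 1 | 0 | 1 | 0 | 0
1 | 1 | 1 | 0 | 0 | 0
1 | 1 | 1 | 1 | 1 | 1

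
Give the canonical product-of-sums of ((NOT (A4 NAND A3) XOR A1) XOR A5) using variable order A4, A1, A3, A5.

ΠM(0, 2, 5, 7, 8, 11, 13, 14) = (A4 OR A1 OR A3 OR A5) AND (A4 OR A1 OR NOT A3 OR A5) AND (A4 OR NOT A1 OR A3 OR NOT A5) AND (A4 OR NOT A1 OR NOT A3 OR NOT A5) AND (NOT A4 OR A1 OR A3 OR A5) AND (NOT A4 OR A1 OR NOT A3 OR NOT A5) AND (NOT A4 OR NOT A1 OR A3 OR NOT A5) AND (NOT A4 OR NOT A1 OR NOT A3 OR A5)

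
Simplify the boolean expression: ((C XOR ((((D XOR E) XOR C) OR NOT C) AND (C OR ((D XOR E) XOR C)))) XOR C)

By XOR self-cancellation ((E XOR v) XOR v = E) then distribution ((E OR v) AND (E OR NOT v) = E):
= ((D XOR E) XOR C)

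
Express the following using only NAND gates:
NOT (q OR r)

(((q NAND q) NAND (r NAND r)) NAND ((q NAND q) NAND (r NAND r)))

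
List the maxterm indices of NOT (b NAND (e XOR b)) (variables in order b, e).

ΠM(0, 1, 3) = (b OR e) AND (b OR NOT e) AND (NOT b OR NOT e)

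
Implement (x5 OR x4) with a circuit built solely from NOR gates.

((x5 NOR x4) NOR (x5 NOR x4))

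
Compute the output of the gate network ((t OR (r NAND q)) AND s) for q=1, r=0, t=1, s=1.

Substituting: ((1 OR (0 NAND 1)) AND 1)
= 1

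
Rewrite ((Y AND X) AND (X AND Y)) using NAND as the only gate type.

((((Y NAND X) NAND (Y NAND X)) NAND ((X NAND Y) NAND (X NAND Y))) NAND (((Y NAND X) NAND (Y NAND X)) NAND ((X NAND Y) NAND (X NAND Y))))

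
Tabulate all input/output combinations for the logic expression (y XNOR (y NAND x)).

y | x | Output
--------------
0 | 0 | 0
0 | 1 | 0
1 | 0 | 1
1 | 1 | 0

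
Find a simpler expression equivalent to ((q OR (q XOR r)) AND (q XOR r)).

By absorption (E AND (E OR v) = E):
= (q XOR r)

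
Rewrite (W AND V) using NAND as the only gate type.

((W NAND V) NAND (W NAND V))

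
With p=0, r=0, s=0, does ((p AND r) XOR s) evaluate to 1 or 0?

Substituting: ((0 AND 0) XOR 0)
= 0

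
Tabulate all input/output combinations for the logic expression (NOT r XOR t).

t | r | Output
--------------
0 | 0 | 1
0 | 1 | 0
1 | 0 | 0
1 | 1 | 1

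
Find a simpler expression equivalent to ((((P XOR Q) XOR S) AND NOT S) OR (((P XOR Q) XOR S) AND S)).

By distribution ((E AND v) OR (E AND NOT v) = E):
= ((P XOR Q) XOR S)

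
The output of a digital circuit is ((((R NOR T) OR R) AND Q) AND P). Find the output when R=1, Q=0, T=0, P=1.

Substituting: ((((1 NOR 0) OR 1) AND 0) AND 1)
= 0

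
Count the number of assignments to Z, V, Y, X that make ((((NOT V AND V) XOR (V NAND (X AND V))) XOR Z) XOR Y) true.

Satisfying assignments: (0,0,0,0), (0,0,0,1), (0,1,0,0), (0,1,1,1), (1,0,1,0), (1,0,1,1), (1,1,0,1), (1,1,1,0)
Count: 8 out of 16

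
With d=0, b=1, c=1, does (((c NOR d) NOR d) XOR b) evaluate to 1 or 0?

Substituting: (((1 NOR 0) NOR 0) XOR 1)
= 0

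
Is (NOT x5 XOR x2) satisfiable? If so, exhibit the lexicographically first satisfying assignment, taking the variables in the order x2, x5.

x2=0, x5=0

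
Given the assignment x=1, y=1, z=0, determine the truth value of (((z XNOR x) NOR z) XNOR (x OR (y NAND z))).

Substituting: (((0 XNOR 1) NOR 0) XNOR (1 OR (1 NAND 0)))
= 1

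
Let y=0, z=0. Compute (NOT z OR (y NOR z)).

Substituting: (NOT 0 OR (0 NOR 0))
= 1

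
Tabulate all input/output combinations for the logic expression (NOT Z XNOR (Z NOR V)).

Z | V | Output
--------------
0 | 0 | 1
0 | 1 | 0
1 | 0 | 1
1 | 1 | 1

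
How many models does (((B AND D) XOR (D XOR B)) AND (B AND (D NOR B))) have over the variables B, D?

No assignment satisfies the expression.
Count: 0 out of 4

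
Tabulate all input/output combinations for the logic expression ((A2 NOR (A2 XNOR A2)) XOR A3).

A2 | A3 | Output
----------------
0 | 0 | 0
0 | 1 | 1
1 | 0 | 0
1 | 1 | 1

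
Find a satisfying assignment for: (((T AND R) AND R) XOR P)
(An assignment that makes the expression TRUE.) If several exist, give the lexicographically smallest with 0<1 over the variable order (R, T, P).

R=0, T=0, P=1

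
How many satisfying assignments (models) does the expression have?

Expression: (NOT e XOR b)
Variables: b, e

Satisfying assignments: (0,0), (1,1)
Count: 2 out of 4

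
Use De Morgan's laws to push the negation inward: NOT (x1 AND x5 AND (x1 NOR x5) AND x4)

NOT x1 OR NOT x5 OR NOT (x1 NOR x5) OR NOT x4
De Morgan's: NOT(AND of terms) = OR of negations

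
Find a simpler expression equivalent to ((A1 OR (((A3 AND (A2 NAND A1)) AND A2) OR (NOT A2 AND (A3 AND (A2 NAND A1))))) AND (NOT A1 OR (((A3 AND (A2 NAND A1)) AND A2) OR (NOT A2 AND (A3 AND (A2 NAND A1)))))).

By distribution ((E OR v) AND (E OR NOT v) = E) then distribution ((E AND v) OR (E AND NOT v) = E):
= (A3 AND (A2 NAND A1))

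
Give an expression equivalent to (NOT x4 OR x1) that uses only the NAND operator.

(((x4 NAND x4) NAND (x4 NAND x4)) NAND (x1 NAND x1))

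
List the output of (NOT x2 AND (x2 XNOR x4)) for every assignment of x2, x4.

x2 | x4 | Output
----------------
0 | 0 | 1
0 | 1 | 0
1 | 0 | 0
1 | 1 | 0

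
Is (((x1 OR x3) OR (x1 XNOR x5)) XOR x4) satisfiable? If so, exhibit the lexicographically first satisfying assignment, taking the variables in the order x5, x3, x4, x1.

x5=0, x3=0, x4=0, x1=0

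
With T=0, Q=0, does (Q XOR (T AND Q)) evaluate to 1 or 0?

Substituting: (0 XOR (0 AND 0))
= 0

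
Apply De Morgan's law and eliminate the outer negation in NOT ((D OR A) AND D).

NOT (D OR A) OR NOT D
De Morgan's: NOT(AND of terms) = OR of negations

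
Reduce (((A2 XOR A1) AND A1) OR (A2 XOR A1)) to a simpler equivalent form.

By absorption (E OR (E AND v) = E):
= (A2 XOR A1)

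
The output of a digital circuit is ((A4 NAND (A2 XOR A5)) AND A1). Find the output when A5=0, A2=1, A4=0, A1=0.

Substituting: ((0 NAND (1 XOR 0)) AND 0)
= 0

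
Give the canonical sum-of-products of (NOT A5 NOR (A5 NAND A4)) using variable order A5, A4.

Σm(3) = (A5 AND A4)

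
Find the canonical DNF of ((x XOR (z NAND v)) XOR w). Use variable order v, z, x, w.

(NOT v AND NOT z AND NOT x AND NOT w) OR (NOT v AND NOT z AND x AND w) OR (NOT v AND z AND NOT x AND NOT w) OR (NOT v AND z AND x AND w) OR (v AND NOT z AND NOT x AND NOT w) OR (v AND NOT z AND x AND w) OR (v AND z AND NOT x AND w) OR (v AND z AND x AND NOT w)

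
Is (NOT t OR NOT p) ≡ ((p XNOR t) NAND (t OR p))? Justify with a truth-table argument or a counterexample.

Yes, they are equivalent — the two output columns agree on all 4 assignments:
t | p | Expression 1 | Expression 2
-----------------------------------
0 | 0 | 1 | 1
0 | 1 | 1 | 1
1 | 0 | 1 | 1
1 | 1 | 0 | 0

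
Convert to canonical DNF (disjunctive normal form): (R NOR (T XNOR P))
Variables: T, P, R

(NOT T AND P AND NOT R) OR (T AND NOT P AND NOT R)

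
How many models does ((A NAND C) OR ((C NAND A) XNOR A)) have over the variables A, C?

Satisfying assignments: (0,0), (0,1), (1,0)
Count: 3 out of 4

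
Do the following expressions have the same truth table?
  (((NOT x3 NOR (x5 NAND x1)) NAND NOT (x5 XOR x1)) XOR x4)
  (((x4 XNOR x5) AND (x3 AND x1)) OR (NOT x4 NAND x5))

No. Counterexample: with x3=0, x4=0, x1=0, x5=1, Expression 1 = 1 but Expression 2 = 0.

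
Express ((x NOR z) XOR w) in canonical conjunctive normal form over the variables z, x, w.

(z OR x OR NOT w) AND (z OR NOT x OR w) AND (NOT z OR x OR w) AND (NOT z OR NOT x OR w)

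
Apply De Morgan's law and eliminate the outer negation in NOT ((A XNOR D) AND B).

NOT (A XNOR D) OR NOT B
De Morgan's: NOT(AND of terms) = OR of negations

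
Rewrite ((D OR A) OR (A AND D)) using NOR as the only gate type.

((((D NOR A) NOR (D NOR A)) NOR ((A NOR A) NOR (D NOR D))) NOR (((D NOR A) NOR (D NOR A)) NOR ((A NOR A) NOR (D NOR D))))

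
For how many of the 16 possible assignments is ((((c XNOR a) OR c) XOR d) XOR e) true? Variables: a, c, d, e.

Satisfying assignments: (0,0,0,0), (0,0,1,1), (0,1,0,0), (0,1,1,1), (1,0,0,1), (1,0,1,0), (1,1,0,0), (1,1,1,1)
Count: 8 out of 16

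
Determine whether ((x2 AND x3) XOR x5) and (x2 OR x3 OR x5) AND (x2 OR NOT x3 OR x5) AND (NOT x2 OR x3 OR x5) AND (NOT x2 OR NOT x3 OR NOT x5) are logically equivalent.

Yes, they are equivalent — the two output columns agree on all 8 assignments:
x2 | x3 | x5 | Expression 1 | Expression 2
------------------------------------------
0 | 0 | 0 | 0 | 0
0 | 0 | 1 | 1 | 1
0 | 1 | 0 | 0 | 0
0 | 1 | 1 | 1 | 1
1 | 0 | 0 | 0 | 0
1 | 0 | 1 | 1 | 1
1 | 1 | 0 | 1 | 1
1 | 1 | 1 | 0 | 0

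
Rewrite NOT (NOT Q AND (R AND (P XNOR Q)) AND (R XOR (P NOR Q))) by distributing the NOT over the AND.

Q OR NOT (R AND (P XNOR Q)) OR NOT (R XOR (P NOR Q))
De Morgan's: NOT(AND of terms) = OR of negations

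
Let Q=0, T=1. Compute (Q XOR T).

Substituting: (0 XOR 1)
= 1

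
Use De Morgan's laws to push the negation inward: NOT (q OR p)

NOT q AND NOT p
De Morgan's: NOT(OR of terms) = AND of negations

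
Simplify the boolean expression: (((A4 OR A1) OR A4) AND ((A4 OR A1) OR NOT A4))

By distribution ((E OR v) AND (E OR NOT v) = E):
= (A4 OR A1)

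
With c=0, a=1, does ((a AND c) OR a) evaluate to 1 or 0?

Substituting: ((1 AND 0) OR 1)
= 1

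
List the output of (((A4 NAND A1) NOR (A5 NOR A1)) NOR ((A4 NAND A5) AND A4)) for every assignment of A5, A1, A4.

A5 | A1 | A4 | Output
---------------------
0 | 0 | 0 | 1
0 | 0 | 1 | 0
0 | 1 | 0 | 1
0 | 1 | 1 | 0
1 | 0 | 0 | 1
1 | 0 | 1 | 1
1 | 1 | 0 | 1
1 | 1 | 1 | 0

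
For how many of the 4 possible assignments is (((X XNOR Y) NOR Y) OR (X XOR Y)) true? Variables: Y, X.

Satisfying assignments: (0,1), (1,0)
Count: 2 out of 4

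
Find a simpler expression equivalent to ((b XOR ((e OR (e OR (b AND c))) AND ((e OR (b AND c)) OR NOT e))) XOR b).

By XOR self-cancellation ((E XOR v) XOR v = E) then distribution ((E OR v) AND (E OR NOT v) = E):
= (e OR (b AND c))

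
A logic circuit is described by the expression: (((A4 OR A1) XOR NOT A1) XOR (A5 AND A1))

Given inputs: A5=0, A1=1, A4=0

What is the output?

Substituting: (((0 OR 1) XOR NOT 1) XOR (0 AND 1))
= 1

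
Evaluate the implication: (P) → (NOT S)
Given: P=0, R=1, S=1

Antecedent (P) = 0; consequent (NOT S) = 0.
0 → 0 = 1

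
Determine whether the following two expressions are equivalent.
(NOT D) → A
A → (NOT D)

No, Converse is not equivalent to original (counterexample: A=0, D=0)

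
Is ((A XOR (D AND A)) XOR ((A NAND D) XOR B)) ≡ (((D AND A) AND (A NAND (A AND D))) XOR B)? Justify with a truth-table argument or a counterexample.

No. Counterexample: with B=0, A=0, D=0, Expression 1 = 1 but Expression 2 = 0.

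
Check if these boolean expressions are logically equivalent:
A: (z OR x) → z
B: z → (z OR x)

No, Converse is not equivalent to original (counterexample: z=0, x=1)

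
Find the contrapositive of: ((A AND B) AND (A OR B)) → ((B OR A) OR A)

Contrapositive: NOT ((B OR A) OR A) → NOT ((A AND B) AND (A OR B))
Note: A statement and its contrapositive are logically equivalent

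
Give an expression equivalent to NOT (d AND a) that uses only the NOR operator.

(((d NOR d) NOR (a NOR a)) NOR ((d NOR d) NOR (a NOR a)))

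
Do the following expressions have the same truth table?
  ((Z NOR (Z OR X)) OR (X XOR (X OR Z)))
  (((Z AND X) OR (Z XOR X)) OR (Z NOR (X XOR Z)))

No. Counterexample: with X=1, Z=0, Expression 1 = 0 but Expression 2 = 1.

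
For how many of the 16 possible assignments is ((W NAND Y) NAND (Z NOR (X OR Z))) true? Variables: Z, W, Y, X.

Satisfying assignments: (0,0,0,1), (0,0,1,1), (0,1,0,1), (0,1,1,0), (0,1,1,1), (1,0,0,0), (1,0,0,1), (1,0,1,0), (1,0,1,1), (1,1,0,0), (1,1,0,1), (1,1,1,0), (1,1,1,1)
Count: 13 out of 16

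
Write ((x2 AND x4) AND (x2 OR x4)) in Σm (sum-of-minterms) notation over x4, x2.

Σm(3) = (x4 AND x2)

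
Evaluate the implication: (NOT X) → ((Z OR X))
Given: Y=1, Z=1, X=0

Antecedent (NOT X) = 1; consequent ((Z OR X)) = 1.
1 → 1 = 1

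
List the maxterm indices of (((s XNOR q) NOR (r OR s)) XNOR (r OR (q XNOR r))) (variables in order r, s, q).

ΠM(0, 1, 2, 4, 5, 6, 7) = (r OR s OR q) AND (r OR s OR NOT q) AND (r OR NOT s OR q) AND (NOT r OR s OR q) AND (NOT r OR s OR NOT q) AND (NOT r OR NOT s OR q) AND (NOT r OR NOT s OR NOT q)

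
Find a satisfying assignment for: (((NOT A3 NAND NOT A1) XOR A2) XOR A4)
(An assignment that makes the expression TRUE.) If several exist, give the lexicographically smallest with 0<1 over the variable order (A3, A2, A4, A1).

A3=0, A2=0, A4=0, A1=1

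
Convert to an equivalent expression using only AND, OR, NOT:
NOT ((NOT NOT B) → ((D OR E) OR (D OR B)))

(NOT NOT B) AND NOT ((D OR E) OR (D OR B))
(Negated implication: NOT(A → B) = A AND NOT B)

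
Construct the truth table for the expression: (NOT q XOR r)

q | r | Output
--------------
0 | 0 | 1
0 | 1 | 0
1 | 0 | 0
1 | 1 | 1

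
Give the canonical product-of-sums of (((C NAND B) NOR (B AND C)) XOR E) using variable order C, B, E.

ΠM(0, 2, 4, 6) = (C OR B OR E) AND (C OR NOT B OR E) AND (NOT C OR B OR E) AND (NOT C OR NOT B OR E)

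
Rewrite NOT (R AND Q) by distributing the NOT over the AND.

NOT R OR NOT Q
De Morgan's: NOT(AND of terms) = OR of negations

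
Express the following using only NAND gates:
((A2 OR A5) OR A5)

((((A2 NAND A2) NAND (A5 NAND A5)) NAND ((A2 NAND A2) NAND (A5 NAND A5))) NAND (A5 NAND A5))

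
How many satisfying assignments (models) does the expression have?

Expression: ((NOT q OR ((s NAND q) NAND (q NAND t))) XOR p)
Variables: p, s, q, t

Satisfying assignments: (0,0,0,0), (0,0,0,1), (0,0,1,1), (0,1,0,0), (0,1,0,1), (0,1,1,0), (0,1,1,1), (1,0,1,0)
Count: 8 out of 16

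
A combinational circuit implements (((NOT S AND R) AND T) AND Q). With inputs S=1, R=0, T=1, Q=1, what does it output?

Substituting: (((NOT 1 AND 0) AND 1) AND 1)
= 0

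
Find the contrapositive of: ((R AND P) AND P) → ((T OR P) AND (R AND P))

Contrapositive: NOT ((T OR P) AND (R AND P)) → NOT ((R AND P) AND P)
Note: A statement and its contrapositive are logically equivalent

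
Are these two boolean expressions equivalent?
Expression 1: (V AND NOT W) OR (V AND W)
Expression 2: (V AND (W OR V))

Yes, they are equivalent — the two output columns agree on all 4 assignments:
V | W | Expression 1 | Expression 2
-----------------------------------
0 | 0 | 0 | 0
0 | 1 | 0 | 0
1 | 0 | 1 | 1
1 | 1 | 1 | 1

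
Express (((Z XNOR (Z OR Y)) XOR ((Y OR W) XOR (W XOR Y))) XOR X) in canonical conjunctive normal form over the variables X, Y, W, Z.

(X OR NOT Y OR W OR Z) AND (X OR NOT Y OR NOT W OR NOT Z) AND (NOT X OR Y OR W OR Z) AND (NOT X OR Y OR W OR NOT Z) AND (NOT X OR Y OR NOT W OR Z) AND (NOT X OR Y OR NOT W OR NOT Z) AND (NOT X OR NOT Y OR W OR NOT Z) AND (NOT X OR NOT Y OR NOT W OR Z)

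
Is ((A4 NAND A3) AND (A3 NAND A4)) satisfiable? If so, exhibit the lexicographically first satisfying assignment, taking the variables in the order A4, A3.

A4=0, A3=0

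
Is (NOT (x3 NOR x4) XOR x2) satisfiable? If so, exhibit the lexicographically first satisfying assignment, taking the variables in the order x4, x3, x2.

x4=0, x3=0, x2=1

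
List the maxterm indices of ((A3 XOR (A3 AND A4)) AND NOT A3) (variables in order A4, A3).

ΠM(0, 1, 2, 3) = (A4 OR A3) AND (A4 OR NOT A3) AND (NOT A4 OR A3) AND (NOT A4 OR NOT A3)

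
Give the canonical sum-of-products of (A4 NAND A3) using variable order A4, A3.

Σm(0, 1, 2) = (NOT A4 AND NOT A3) OR (NOT A4 AND A3) OR (A4 AND NOT A3)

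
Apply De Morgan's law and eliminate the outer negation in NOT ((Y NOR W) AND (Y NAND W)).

NOT (Y NOR W) OR NOT (Y NAND W)
De Morgan's: NOT(AND of terms) = OR of negations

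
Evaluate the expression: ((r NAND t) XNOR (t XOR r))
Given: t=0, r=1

Substituting: ((1 NAND 0) XNOR (0 XOR 1))
= 1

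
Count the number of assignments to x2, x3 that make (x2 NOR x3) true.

Satisfying assignments: (0,0)
Count: 1 out of 4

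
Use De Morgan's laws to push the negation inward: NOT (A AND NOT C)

NOT A OR C
De Morgan's: NOT(AND of terms) = OR of negations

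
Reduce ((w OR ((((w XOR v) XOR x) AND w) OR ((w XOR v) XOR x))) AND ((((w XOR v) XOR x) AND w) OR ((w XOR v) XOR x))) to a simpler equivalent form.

By absorption (E AND (E OR v) = E) then absorption (E OR (E AND v) = E):
= ((w XOR v) XOR x)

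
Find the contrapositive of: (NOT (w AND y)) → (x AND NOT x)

Contrapositive: NOT (x AND NOT x) → (w AND y)
Note: A statement and its contrapositive are logically equivalent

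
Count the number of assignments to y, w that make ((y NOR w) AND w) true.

No assignment satisfies the expression.
Count: 0 out of 4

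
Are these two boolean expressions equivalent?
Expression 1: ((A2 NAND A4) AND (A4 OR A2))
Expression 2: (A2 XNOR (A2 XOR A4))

No. Counterexample: with A2=0, A4=0, Expression 1 = 0 but Expression 2 = 1.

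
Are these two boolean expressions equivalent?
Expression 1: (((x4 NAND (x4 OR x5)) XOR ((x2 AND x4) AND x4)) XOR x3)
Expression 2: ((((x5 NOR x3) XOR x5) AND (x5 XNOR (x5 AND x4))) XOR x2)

No. Counterexample: with x4=0, x2=0, x3=0, x5=1, Expression 1 = 1 but Expression 2 = 0.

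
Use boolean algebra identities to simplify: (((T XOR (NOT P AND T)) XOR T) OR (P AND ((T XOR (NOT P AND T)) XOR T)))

By absorption (E OR (E AND v) = E) then XOR self-cancellation ((E XOR v) XOR v = E):
= (NOT P AND T)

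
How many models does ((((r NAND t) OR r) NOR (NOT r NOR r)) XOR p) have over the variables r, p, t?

Satisfying assignments: (0,1,0), (0,1,1), (1,1,0), (1,1,1)
Count: 4 out of 8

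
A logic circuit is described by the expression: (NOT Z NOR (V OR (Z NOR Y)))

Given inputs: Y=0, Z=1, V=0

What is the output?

Substituting: (NOT 1 NOR (0 OR (1 NOR 0)))
= 1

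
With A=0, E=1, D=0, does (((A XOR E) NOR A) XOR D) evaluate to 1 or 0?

Substituting: (((0 XOR 1) NOR 0) XOR 0)
= 0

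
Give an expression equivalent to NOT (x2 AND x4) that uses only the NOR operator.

(((x2 NOR x2) NOR (x4 NOR x4)) NOR ((x2 NOR x2) NOR (x4 NOR x4)))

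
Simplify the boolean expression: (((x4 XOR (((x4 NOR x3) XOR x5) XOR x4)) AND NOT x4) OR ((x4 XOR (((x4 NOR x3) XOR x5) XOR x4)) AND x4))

By distribution ((E AND v) OR (E AND NOT v) = E) then XOR self-cancellation ((E XOR v) XOR v = E):
= ((x4 NOR x3) XOR x5)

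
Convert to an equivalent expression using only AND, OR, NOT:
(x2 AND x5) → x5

NOT (x2 AND x5) OR x5
(Implication elimination: A → B = NOT A OR B)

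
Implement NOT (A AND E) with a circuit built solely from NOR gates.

(((A NOR A) NOR (E NOR E)) NOR ((A NOR A) NOR (E NOR E)))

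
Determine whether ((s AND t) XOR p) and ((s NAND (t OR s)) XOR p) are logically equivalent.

No. Counterexample: with s=0, p=0, t=0, Expression 1 = 0 but Expression 2 = 1.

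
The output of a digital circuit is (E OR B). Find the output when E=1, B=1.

Substituting: (1 OR 1)
= 1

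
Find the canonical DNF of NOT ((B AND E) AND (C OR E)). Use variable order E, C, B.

(NOT E AND NOT C AND NOT B) OR (NOT E AND NOT C AND B) OR (NOT E AND C AND NOT B) OR (NOT E AND C AND B) OR (E AND NOT C AND NOT B) OR (E AND C AND NOT B)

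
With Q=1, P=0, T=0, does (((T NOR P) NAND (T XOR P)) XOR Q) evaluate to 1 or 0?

Substituting: (((0 NOR 0) NAND (0 XOR 0)) XOR 1)
= 0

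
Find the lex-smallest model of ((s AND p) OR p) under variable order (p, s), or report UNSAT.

p=1, s=0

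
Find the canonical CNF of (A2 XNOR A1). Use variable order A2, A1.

(A2 OR NOT A1) AND (NOT A2 OR A1)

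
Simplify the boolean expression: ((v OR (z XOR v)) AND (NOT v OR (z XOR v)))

By distribution ((E OR v) AND (E OR NOT v) = E):
= (z XOR v)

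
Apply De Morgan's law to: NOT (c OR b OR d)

NOT c AND NOT b AND NOT d
De Morgan's: NOT(OR of terms) = AND of negations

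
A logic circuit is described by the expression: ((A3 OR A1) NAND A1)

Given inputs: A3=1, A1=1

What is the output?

Substituting: ((1 OR 1) NAND 1)
= 0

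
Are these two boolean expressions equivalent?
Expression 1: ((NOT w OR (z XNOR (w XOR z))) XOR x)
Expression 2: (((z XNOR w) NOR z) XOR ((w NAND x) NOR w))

No. Counterexample: with w=0, z=0, x=0, Expression 1 = 1 but Expression 2 = 0.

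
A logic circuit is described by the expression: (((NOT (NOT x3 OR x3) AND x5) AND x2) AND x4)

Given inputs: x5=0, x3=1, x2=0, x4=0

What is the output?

Substituting: (((NOT (NOT 1 OR 1) AND 0) AND 0) AND 0)
= 0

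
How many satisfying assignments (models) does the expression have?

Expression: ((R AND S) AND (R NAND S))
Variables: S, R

No assignment satisfies the expression.
Count: 0 out of 4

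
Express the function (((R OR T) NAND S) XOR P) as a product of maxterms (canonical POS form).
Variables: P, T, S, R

ΠM(3, 6, 7, 8, 9, 10, 12, 13) = (P OR T OR NOT S OR NOT R) AND (P OR NOT T OR NOT S OR R) AND (P OR NOT T OR NOT S OR NOT R) AND (NOT P OR T OR S OR R) AND (NOT P OR T OR S OR NOT R) AND (NOT P OR T OR NOT S OR R) AND (NOT P OR NOT T OR S OR R) AND (NOT P OR NOT T OR S OR NOT R)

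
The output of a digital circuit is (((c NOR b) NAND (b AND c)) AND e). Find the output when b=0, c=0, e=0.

Substituting: (((0 NOR 0) NAND (0 AND 0)) AND 0)
= 0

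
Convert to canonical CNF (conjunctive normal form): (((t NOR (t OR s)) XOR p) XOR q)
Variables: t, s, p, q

(t OR s OR p OR NOT q) AND (t OR s OR NOT p OR q) AND (t OR NOT s OR p OR q) AND (t OR NOT s OR NOT p OR NOT q) AND (NOT t OR s OR p OR q) AND (NOT t OR s OR NOT p OR NOT q) AND (NOT t OR NOT s OR p OR q) AND (NOT t OR NOT s OR NOT p OR NOT q)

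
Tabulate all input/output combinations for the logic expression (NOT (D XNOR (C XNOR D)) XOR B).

B | D | C | Output
------------------
0 | 0 | 0 | 1
0 | 0 | 1 | 0
0 | 1 | 0 | 1
0 | 1 | 1 | 0
1 | 0 | 0 | 0
1 | 0 | 1 | 1
1 | 1 | 0 | 0
1 | 1 | 1 | 1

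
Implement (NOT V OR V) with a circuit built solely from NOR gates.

(((V NOR V) NOR V) NOR ((V NOR V) NOR V))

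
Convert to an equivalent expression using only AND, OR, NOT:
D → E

NOT D OR E
(Implication elimination: A → B = NOT A OR B)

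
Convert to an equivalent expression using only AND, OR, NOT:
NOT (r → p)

r AND NOT p
(Negated implication: NOT(A → B) = A AND NOT B)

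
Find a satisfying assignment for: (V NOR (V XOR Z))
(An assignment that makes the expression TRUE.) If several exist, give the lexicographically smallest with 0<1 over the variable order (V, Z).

V=0, Z=0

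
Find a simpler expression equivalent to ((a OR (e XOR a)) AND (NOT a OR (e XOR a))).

By distribution ((E OR v) AND (E OR NOT v) = E):
= (e XOR a)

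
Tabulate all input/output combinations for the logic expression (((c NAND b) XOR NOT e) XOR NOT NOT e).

c | b | e | Output
------------------
0 | 0 | 0 | 0
0 | 0 | 1 | 0
0 | 1 | 0 | 0
0 | 1 | 1 | 0
1 | 0 | 0 | 0
1 | 0 | 1 | 0
1 | 1 | 0 | 1
1 | 1 | 1 | 1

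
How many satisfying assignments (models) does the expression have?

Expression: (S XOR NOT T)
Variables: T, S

Satisfying assignments: (0,0), (1,1)
Count: 2 out of 4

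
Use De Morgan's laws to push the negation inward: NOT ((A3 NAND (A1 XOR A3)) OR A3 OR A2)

NOT (A3 NAND (A1 XOR A3)) AND NOT A3 AND NOT A2
De Morgan's: NOT(OR of terms) = AND of negations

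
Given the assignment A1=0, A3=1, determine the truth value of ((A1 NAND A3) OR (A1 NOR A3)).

Substituting: ((0 NAND 1) OR (0 NOR 1))
= 1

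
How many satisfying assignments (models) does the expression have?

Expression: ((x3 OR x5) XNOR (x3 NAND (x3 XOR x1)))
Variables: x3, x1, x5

Satisfying assignments: (0,0,1), (0,1,1), (1,1,0), (1,1,1)
Count: 4 out of 8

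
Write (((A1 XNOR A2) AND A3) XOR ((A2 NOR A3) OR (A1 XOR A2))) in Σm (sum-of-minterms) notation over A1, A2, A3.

Σm(0, 1, 2, 3, 4, 5, 7) = (NOT A1 AND NOT A2 AND NOT A3) OR (NOT A1 AND NOT A2 AND A3) OR (NOT A1 AND A2 AND NOT A3) OR (NOT A1 AND A2 AND A3) OR (A1 AND NOT A2 AND NOT A3) OR (A1 AND NOT A2 AND A3) OR (A1 AND A2 AND A3)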